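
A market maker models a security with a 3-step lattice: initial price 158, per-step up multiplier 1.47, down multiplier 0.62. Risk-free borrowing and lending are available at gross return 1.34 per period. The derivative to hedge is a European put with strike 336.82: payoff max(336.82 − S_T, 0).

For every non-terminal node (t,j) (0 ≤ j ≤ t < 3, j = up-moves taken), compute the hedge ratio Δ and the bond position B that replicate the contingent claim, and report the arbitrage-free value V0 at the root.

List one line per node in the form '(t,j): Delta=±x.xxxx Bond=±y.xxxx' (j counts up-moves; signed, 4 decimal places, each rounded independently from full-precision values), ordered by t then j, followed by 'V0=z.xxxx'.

(0,0): Delta=-0.5089 Bond=104.0806
(1,0): Delta=-1.0000 Bond=187.5808
(1,1): Delta=-0.4715 Bond=130.7810
(2,0): Delta=-1.0000 Bond=251.3582
(2,1): Delta=-1.0000 Bond=251.3582
(2,2): Delta=-0.4312 Bond=161.5041
V0=23.6818

The replicating-portfolio and risk-neutral prices coincide; use p* = (1.34−0.62)/(1.47−0.62) = 0.8471 for the latter.
At expiry t=3: V(3,0)=299.1642, V(3,1)=247.5393, V(3,2)=125.1382, V(3,3)=0.0000
Node (2,0) S=60.7352: V=(p*·247.5393+(1−p*)·299.1642)/1.34=190.6230; Δ=(247.5393−299.1642)/(89.2807−37.6558)=-1.0000; B=V−Δ·S=251.3582
Node (2,1) S=144.0012: V=(p*·125.1382+(1−p*)·247.5393)/1.34=107.3570; Δ=(125.1382−247.5393)/(211.6818−89.2807)=-1.0000; B=V−Δ·S=251.3582
Node (2,2) S=341.4222: V=(p*·0.0000+(1−p*)·125.1382)/1.34=14.2827; Δ=(0.0000−125.1382)/(501.8906−211.6818)=-0.4312; B=V−Δ·S=161.5041
Node (1,0) S=97.9600: V=(p*·107.3570+(1−p*)·190.6230)/1.34=89.6208; Δ=(107.3570−190.6230)/(144.0012−60.7352)=-1.0000; B=V−Δ·S=187.5808
Node (1,1) S=232.2600: V=(p*·14.2827+(1−p*)·107.3570)/1.34=21.2818; Δ=(14.2827−107.3570)/(341.4222−144.0012)=-0.4715; B=V−Δ·S=130.7810
Node (0,0) S=158.0000: V=(p*·21.2818+(1−p*)·89.6208)/1.34=23.6818; Δ=(21.2818−89.6208)/(232.2600−97.9600)=-0.5089; B=V−Δ·S=104.0806
Each (Δ,B) replicates both successor values, so the strategy is self-financing and V0 is arbitrage-free.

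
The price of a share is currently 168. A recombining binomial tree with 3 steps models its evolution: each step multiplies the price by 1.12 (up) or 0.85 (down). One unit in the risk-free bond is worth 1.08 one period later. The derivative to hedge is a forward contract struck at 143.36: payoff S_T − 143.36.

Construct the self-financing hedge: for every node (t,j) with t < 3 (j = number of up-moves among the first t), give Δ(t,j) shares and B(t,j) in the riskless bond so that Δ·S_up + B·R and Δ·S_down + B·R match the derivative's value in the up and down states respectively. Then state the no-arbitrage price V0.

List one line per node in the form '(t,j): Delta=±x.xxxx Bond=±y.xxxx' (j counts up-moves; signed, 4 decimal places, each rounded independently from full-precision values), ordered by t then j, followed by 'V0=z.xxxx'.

(0,0): Delta=1.0000 Bond=-113.8038
(1,0): Delta=1.0000 Bond=-122.9081
(1,1): Delta=1.0000 Bond=-122.9081
(2,0): Delta=1.0000 Bond=-132.7407
(2,1): Delta=1.0000 Bond=-132.7407
(2,2): Delta=1.0000 Bond=-132.7407
V0=54.1962

No-arbitrage ⇒ martingale measure with p* = (R−d)/(u−d) = 0.8519.
Payoff layer (t=3): V(3,0)=-40.1870, V(3,1)=-7.4144, V(3,2)=35.7683, V(3,3)=92.6679
  t=2,j=0: stock 121.3800 → up 135.9456 (V=-7.4144), down 103.1730 (V=-40.1870). Price -11.3607; hedge Δ=1.0000, bond B=-132.7407.
  t=2,j=1: stock 159.9360 → up 179.1283 (V=35.7683), down 135.9456 (V=-7.4144). Price 27.1953; hedge Δ=1.0000, bond B=-132.7407.
  t=2,j=2: stock 210.7392 → up 236.0279 (V=92.6679), down 179.1283 (V=35.7683). Price 77.9985; hedge Δ=1.0000, bond B=-132.7407.
  t=1,j=0: stock 142.8000 → up 159.9360 (V=27.1953), down 121.3800 (V=-11.3607). Price 19.8919; hedge Δ=1.0000, bond B=-122.9081.
  t=1,j=1: stock 188.1600 → up 210.7392 (V=77.9985), down 159.9360 (V=27.1953). Price 65.2519; hedge Δ=1.0000, bond B=-122.9081.
  t=0,j=0: stock 168.0000 → up 188.1600 (V=65.2519), down 142.8000 (V=19.8919). Price 54.1962; hedge Δ=1.0000, bond B=-113.8038.
Check: Δ(0,0)·S0 + B(0,0) = 54.1962 = V0.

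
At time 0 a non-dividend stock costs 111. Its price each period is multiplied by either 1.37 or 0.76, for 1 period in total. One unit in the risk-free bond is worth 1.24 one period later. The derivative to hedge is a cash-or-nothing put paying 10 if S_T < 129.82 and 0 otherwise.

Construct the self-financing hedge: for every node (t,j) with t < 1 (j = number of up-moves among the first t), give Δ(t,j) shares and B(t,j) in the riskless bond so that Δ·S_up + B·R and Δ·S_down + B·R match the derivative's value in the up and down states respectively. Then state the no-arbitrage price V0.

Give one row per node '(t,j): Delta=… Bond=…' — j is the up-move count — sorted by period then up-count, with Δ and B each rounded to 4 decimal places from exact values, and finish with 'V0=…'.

(0,0): Delta=-0.1477 Bond=18.1121
V0=1.7187

No-arbitrage ⇒ martingale measure with p* = (R−d)/(u−d) = 0.7869.
Terminal values V(1,·): V(1,0)=10.0000, V(1,1)=0.0000
(0,0): S=111.0000. Δ = (V_up−V_dn)/(S_up−S_dn) = (0.0000−10.0000)/(152.0700−84.3600) = -0.1477. V = [p*·0.0000 + (1−p*)·10.0000]/1.24 = 1.7187. B = V − Δ·S = 18.1121.
Check: Δ(0,0)·S0 + B(0,0) = 1.7187 = V0.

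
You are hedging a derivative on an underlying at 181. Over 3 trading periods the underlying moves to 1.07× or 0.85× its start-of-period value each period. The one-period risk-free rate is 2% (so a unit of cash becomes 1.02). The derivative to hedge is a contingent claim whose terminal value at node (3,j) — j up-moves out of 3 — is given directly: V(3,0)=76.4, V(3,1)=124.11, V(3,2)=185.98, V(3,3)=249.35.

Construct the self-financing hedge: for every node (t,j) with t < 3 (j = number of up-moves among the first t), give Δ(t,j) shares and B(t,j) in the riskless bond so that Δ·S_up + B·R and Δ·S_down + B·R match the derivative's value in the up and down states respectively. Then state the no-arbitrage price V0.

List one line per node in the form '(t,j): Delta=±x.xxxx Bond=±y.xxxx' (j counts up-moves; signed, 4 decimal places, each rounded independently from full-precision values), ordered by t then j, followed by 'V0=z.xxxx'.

The replicating-portfolio and risk-neutral prices coincide; use p* = (1.02−0.85)/(1.07−0.85) = 0.7727 for the latter.
Terminal payoffs: V(3,0)=76.4000, V(3,1)=124.1100, V(3,2)=185.9800, V(3,3)=249.3500
(2,0): S=130.7725. Δ = (V_up−V_dn)/(S_up−S_dn) = (124.1100−76.4000)/(139.9266−111.1566) = 1.6583. V = [p*·124.1100 + (1−p*)·76.4000]/1.02 = 111.0459. B = V − Δ·S = -105.8177.
(2,1): S=164.6195. Δ = (V_up−V_dn)/(S_up−S_dn) = (185.9800−124.1100)/(176.1429−139.9266) = 1.7083. V = [p*·185.9800 + (1−p*)·124.1100]/1.02 = 168.5477. B = V − Δ·S = -112.6796.
(2,2): S=207.2269. Δ = (V_up−V_dn)/(S_up−S_dn) = (249.3500−185.9800)/(221.7328−176.1429) = 1.3900. V = [p*·249.3500 + (1−p*)·185.9800]/1.02 = 230.3409. B = V − Δ·S = -57.7045.
(1,0): S=153.8500. Δ = (V_up−V_dn)/(S_up−S_dn) = (168.5477−111.0459)/(164.6195−130.7725) = 1.6989. V = [p*·168.5477 + (1−p*)·111.0459]/1.02 = 152.4305. B = V − Δ·S = -108.9413.
(1,1): S=193.6700. Δ = (V_up−V_dn)/(S_up−S_dn) = (230.3409−168.5477)/(207.2269−164.6195) = 1.4503. V = [p*·230.3409 + (1−p*)·168.5477]/1.02 = 212.0559. B = V − Δ·S = -68.8224.
(0,0): S=181.0000. Δ = (V_up−V_dn)/(S_up−S_dn) = (212.0559−152.4305)/(193.6700−153.8500) = 1.4974. V = [p*·212.0559 + (1−p*)·152.4305]/1.02 = 194.6124. B = V − Δ·S = -76.4121.
The time-0 hedge costs 194.6124, which is the no-arbitrage price.

(0,0): Delta=1.4974 Bond=-76.4121
(1,0): Delta=1.6989 Bond=-108.9413
(1,1): Delta=1.4503 Bond=-68.8224
(2,0): Delta=1.6583 Bond=-105.8177
(2,1): Delta=1.7083 Bond=-112.6796
(2,2): Delta=1.3900 Bond=-57.7045
V0=194.6124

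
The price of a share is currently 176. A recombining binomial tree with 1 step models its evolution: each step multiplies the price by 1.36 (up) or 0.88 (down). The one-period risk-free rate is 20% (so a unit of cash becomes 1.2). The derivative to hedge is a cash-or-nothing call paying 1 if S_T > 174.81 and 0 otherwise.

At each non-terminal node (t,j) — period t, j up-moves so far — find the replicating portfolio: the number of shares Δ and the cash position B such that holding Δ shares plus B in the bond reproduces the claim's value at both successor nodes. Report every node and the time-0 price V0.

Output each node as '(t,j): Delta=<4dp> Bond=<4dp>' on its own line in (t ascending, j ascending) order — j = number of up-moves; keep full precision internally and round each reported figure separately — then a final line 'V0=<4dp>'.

No-arbitrage ⇒ martingale measure with p* = (R−d)/(u−d) = 0.6667.
Terminal payoffs: V(1,0)=0.0000, V(1,1)=1.0000
  t=0,j=0: stock 176.0000 → up 239.3600 (V=1.0000), down 154.8800 (V=0.0000). Price 0.5556; hedge Δ=0.0118, bond B=-1.5278.
Each (Δ,B) replicates both successor values, so the strategy is self-financing and V0 is arbitrage-free.

(0,0): Delta=0.0118 Bond=-1.5278
V0=0.5556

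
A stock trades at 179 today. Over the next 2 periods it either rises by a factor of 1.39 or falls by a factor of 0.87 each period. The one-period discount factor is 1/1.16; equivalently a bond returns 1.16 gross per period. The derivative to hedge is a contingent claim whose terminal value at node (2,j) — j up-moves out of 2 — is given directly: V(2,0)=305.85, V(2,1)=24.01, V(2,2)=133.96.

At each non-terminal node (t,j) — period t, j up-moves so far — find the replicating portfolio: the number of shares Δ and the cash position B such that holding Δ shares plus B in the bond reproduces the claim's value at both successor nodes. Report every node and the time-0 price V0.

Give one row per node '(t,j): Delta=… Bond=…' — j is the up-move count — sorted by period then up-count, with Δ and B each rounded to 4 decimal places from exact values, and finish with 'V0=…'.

(0,0): Delta=-0.5866 Bond=189.2432
(1,0): Delta=-3.4804 Bond=670.1638
(1,1): Delta=0.8498 Bond=-137.8835
V0=84.2337

No-arbitrage ⇒ martingale measure with p* = (R−d)/(u−d) = 0.5577.
Terminal payoffs: V(2,0)=305.8500, V(2,1)=24.0100, V(2,2)=133.9600
Node (1,0) S=155.7300: V=(p*·24.0100+(1−p*)·305.8500)/1.16=128.1638; Δ=(24.0100−305.8500)/(216.4647−135.4851)=-3.4804; B=V−Δ·S=670.1638
Node (1,1) S=248.8100: V=(p*·133.9600+(1−p*)·24.0100)/1.16=73.5589; Δ=(133.9600−24.0100)/(345.8459−216.4647)=0.8498; B=V−Δ·S=-137.8835
Node (0,0) S=179.0000: V=(p*·73.5589+(1−p*)·128.1638)/1.16=84.2337; Δ=(73.5589−128.1638)/(248.8100−155.7300)=-0.5866; B=V−Δ·S=189.2432
Self-financing check: at every node Δ·S+B equals the discounted successor values.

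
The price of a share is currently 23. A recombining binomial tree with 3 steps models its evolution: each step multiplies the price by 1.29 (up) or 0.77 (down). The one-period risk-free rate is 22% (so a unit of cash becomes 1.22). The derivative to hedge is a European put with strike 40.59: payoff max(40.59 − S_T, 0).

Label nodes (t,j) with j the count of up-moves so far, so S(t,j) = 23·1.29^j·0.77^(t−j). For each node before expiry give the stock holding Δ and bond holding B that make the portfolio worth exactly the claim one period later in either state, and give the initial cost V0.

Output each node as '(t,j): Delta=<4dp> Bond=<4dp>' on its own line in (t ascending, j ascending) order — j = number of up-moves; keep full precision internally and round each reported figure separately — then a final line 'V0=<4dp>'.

The replicating-portfolio and risk-neutral prices coincide; use p* = (1.22−0.77)/(1.29−0.77) = 0.8654 for the latter.
At expiry t=3: V(3,0)=30.0897, V(3,1)=22.9987, V(3,2)=11.1188, V(3,3)=0.0000
(2,0): S=13.6367. Δ = (V_up−V_dn)/(S_up−S_dn) = (22.9987−30.0897)/(17.5913−10.5003) = -1.0000. V = [p*·22.9987 + (1−p*)·30.0897]/1.22 = 19.6338. B = V − Δ·S = 33.2705.
(2,1): S=22.8459. Δ = (V_up−V_dn)/(S_up−S_dn) = (11.1188−22.9987)/(29.4712−17.5913) = -1.0000. V = [p*·11.1188 + (1−p*)·22.9987]/1.22 = 10.4246. B = V − Δ·S = 33.2705.
(2,2): S=38.2743. Δ = (V_up−V_dn)/(S_up−S_dn) = (0.0000−11.1188)/(49.3738−29.4712) = -0.5587. V = [p*·0.0000 + (1−p*)·11.1188]/1.22 = 1.2269. B = V − Δ·S = 22.6091.
(1,0): S=17.7100. Δ = (V_up−V_dn)/(S_up−S_dn) = (10.4246−19.6338)/(22.8459−13.6367) = -1.0000. V = [p*·10.4246 + (1−p*)·19.6338]/1.22 = 9.5609. B = V − Δ·S = 27.2709.
(1,1): S=29.6700. Δ = (V_up−V_dn)/(S_up−S_dn) = (1.2269−10.4246)/(38.2743−22.8459) = -0.5962. V = [p*·1.2269 + (1−p*)·10.4246]/1.22 = 2.0205. B = V − Δ·S = 19.7085.
(0,0): S=23.0000. Δ = (V_up−V_dn)/(S_up−S_dn) = (2.0205−9.5609)/(29.6700−17.7100) = -0.6305. V = [p*·2.0205 + (1−p*)·9.5609]/1.22 = 2.4882. B = V − Δ·S = 16.9889.
Each (Δ,B) replicates both successor values, so the strategy is self-financing and V0 is arbitrage-free.

(0,0): Delta=-0.6305 Bond=16.9889
(1,0): Delta=-1.0000 Bond=27.2709
(1,1): Delta=-0.5962 Bond=19.7085
(2,0): Delta=-1.0000 Bond=33.2705
(2,1): Delta=-1.0000 Bond=33.2705
(2,2): Delta=-0.5587 Bond=22.6091
V0=2.4882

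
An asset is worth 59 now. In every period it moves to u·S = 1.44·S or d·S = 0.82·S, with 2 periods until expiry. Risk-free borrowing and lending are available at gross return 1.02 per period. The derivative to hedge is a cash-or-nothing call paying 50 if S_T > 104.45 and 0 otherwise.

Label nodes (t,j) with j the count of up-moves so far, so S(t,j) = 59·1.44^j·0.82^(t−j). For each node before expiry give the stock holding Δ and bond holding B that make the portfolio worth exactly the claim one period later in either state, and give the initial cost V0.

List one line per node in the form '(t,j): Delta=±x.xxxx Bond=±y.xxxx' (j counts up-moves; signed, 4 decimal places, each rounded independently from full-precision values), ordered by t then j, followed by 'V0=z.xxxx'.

(0,0): Delta=0.4323 Bond=-20.5036
(1,0): Delta=0.0000 Bond=0.0000
(1,1): Delta=0.9492 Bond=-64.8324
V0=5.0009

Since d<R<u, set p* = (R−d)/(u−d) = 0.3226; price each node as the discounted p*-expectation of its children.
Payoff layer (t=2): V(2,0)=0.0000, V(2,1)=0.0000, V(2,2)=50.0000
  t=1,j=0: stock 48.3800 → up 69.6672 (V=0.0000), down 39.6716 (V=0.0000). Price 0.0000; hedge Δ=0.0000, bond B=0.0000.
  t=1,j=1: stock 84.9600 → up 122.3424 (V=50.0000), down 69.6672 (V=0.0000). Price 15.8128; hedge Δ=0.9492, bond B=-64.8324.
  t=0,j=0: stock 59.0000 → up 84.9600 (V=15.8128), down 48.3800 (V=0.0000). Price 5.0009; hedge Δ=0.4323, bond B=-20.5036.
Self-financing check: at every node Δ·S+B equals the discounted successor values.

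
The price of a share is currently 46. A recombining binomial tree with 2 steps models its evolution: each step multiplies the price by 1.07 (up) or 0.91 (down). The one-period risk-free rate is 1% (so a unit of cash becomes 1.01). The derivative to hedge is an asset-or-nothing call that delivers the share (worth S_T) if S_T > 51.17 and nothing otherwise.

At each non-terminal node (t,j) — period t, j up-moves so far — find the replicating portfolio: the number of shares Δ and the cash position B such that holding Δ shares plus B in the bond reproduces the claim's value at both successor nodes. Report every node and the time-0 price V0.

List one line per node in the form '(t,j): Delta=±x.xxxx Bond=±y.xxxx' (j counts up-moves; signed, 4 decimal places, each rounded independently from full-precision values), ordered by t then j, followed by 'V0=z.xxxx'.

Under the risk-neutral measure, an up-move has probability p* = (R−d)/(u−d) = 0.6250 and values discount at R = 1.01.
Terminal values V(2,·): V(2,0)=0.0000, V(2,1)=0.0000, V(2,2)=52.6654
  t=1,j=0: stock 41.8600 → up 44.7902 (V=0.0000), down 38.0926 (V=0.0000). Price 0.0000; hedge Δ=0.0000, bond B=0.0000.
  t=1,j=1: stock 49.2200 → up 52.6654 (V=52.6654), down 44.7902 (V=0.0000). Price 32.5900; hedge Δ=6.6875, bond B=-296.5688.
  t=0,j=0: stock 46.0000 → up 49.2200 (V=32.5900), down 41.8600 (V=0.0000). Price 20.1671; hedge Δ=4.4280, bond B=-183.5203.
Self-financing check: at every node Δ·S+B equals the discounted successor values.

(0,0): Delta=4.4280 Bond=-183.5203
(1,0): Delta=0.0000 Bond=0.0000
(1,1): Delta=6.6875 Bond=-296.5688
V0=20.1671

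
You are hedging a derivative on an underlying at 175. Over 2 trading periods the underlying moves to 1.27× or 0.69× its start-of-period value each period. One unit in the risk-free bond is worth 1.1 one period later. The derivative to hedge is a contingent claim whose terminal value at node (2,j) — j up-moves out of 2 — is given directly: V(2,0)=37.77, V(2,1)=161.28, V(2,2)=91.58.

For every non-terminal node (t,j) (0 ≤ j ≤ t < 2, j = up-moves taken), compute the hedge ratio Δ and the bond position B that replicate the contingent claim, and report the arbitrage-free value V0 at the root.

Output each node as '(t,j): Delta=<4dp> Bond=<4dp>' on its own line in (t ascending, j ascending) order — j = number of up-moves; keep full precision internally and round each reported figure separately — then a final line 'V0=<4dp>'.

Risk-neutral probability p* = (R−d)/(u−d) = (1.1−0.69)/(1.27−0.69) = 0.7069.
At expiry t=2: V(2,0)=37.7700, V(2,1)=161.2800, V(2,2)=91.5800
Node (1,0) S=120.7500: V=(p*·161.2800+(1−p*)·37.7700)/1.1=113.7080; Δ=(161.2800−37.7700)/(153.3525−83.3175)=1.7635; B=V−Δ·S=-99.2403
Node (1,1) S=222.2500: V=(p*·91.5800+(1−p*)·161.2800)/1.1=101.8266; Δ=(91.5800−161.2800)/(282.2575−153.3525)=-0.5407; B=V−Δ·S=221.9991
Node (0,0) S=175.0000: V=(p*·101.8266+(1−p*)·113.7080)/1.1=95.7356; Δ=(101.8266−113.7080)/(222.2500−120.7500)=-0.1171; B=V−Δ·S=116.2206
Each (Δ,B) replicates both successor values, so the strategy is self-financing and V0 is arbitrage-free.

(0,0): Delta=-0.1171 Bond=116.2206
(1,0): Delta=1.7635 Bond=-99.2403
(1,1): Delta=-0.5407 Bond=221.9991
V0=95.7356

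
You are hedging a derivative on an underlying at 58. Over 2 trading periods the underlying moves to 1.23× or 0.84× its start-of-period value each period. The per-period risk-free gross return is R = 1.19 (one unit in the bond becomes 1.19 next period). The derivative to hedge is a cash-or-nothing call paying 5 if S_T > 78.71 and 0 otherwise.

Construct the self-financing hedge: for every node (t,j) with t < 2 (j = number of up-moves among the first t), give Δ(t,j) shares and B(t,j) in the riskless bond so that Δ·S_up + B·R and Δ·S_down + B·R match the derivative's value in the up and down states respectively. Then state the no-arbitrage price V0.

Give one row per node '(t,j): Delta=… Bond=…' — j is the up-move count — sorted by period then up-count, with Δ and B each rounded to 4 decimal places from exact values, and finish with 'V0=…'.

(0,0): Delta=0.1667 Bond=-6.8249
(1,0): Delta=0.0000 Bond=0.0000
(1,1): Delta=0.1797 Bond=-9.0498
V0=2.8437

No-arbitrage ⇒ martingale measure with p* = (R−d)/(u−d) = 0.8974.
At expiry t=2: V(2,0)=0.0000, V(2,1)=0.0000, V(2,2)=5.0000
Node (1,0) S=48.7200: V=(p*·0.0000+(1−p*)·0.0000)/1.19=0.0000; Δ=(0.0000−0.0000)/(59.9256−40.9248)=0.0000; B=V−Δ·S=0.0000
Node (1,1) S=71.3400: V=(p*·5.0000+(1−p*)·0.0000)/1.19=3.7707; Δ=(5.0000−0.0000)/(87.7482−59.9256)=0.1797; B=V−Δ·S=-9.0498
Node (0,0) S=58.0000: V=(p*·3.7707+(1−p*)·0.0000)/1.19=2.8437; Δ=(3.7707−0.0000)/(71.3400−48.7200)=0.1667; B=V−Δ·S=-6.8249
Check: Δ(0,0)·S0 + B(0,0) = 2.8437 = V0.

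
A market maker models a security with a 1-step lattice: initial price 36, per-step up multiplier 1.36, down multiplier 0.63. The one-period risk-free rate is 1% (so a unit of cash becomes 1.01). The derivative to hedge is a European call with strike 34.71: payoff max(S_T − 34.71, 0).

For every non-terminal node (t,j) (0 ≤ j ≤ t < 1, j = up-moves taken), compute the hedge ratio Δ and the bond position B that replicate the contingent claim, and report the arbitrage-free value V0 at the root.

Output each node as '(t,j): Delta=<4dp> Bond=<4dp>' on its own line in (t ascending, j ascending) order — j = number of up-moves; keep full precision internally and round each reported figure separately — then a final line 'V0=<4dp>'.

(0,0): Delta=0.5422 Bond=-12.1762
V0=7.3444

The replicating-portfolio and risk-neutral prices coincide; use p* = (1.01−0.63)/(1.36−0.63) = 0.5205 for the latter.
At expiry t=1: V(1,0)=0.0000, V(1,1)=14.2500
  t=0,j=0: stock 36.0000 → up 48.9600 (V=14.2500), down 22.6800 (V=0.0000). Price 7.3444; hedge Δ=0.5422, bond B=-12.1762.
Root portfolio cost Δ·36+B reproduces V0=7.3444.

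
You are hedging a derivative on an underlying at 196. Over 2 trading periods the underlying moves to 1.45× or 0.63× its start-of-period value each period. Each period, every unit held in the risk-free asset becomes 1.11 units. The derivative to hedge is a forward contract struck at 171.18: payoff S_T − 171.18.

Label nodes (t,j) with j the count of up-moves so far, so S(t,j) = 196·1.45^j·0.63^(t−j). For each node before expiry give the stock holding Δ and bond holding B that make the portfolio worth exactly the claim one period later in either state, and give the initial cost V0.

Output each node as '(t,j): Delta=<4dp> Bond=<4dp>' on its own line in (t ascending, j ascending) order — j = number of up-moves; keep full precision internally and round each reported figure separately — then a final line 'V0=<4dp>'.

The replicating-portfolio and risk-neutral prices coincide; use p* = (1.11−0.63)/(1.45−0.63) = 0.5854 for the latter.
At expiry t=2: V(2,0)=-93.3876, V(2,1)=7.8660, V(2,2)=240.9100
  t=1,j=0: stock 123.4800 → up 179.0460 (V=7.8660), down 77.7924 (V=-93.3876). Price -30.7362; hedge Δ=1.0000, bond B=-154.2162.
  t=1,j=1: stock 284.2000 → up 412.0900 (V=240.9100), down 179.0460 (V=7.8660). Price 129.9838; hedge Δ=1.0000, bond B=-154.2162.
  t=0,j=0: stock 196.0000 → up 284.2000 (V=129.9838), down 123.4800 (V=-30.7362). Price 57.0665; hedge Δ=1.0000, bond B=-138.9335.
Self-financing check: at every node Δ·S+B equals the discounted successor values.

(0,0): Delta=1.0000 Bond=-138.9335
(1,0): Delta=1.0000 Bond=-154.2162
(1,1): Delta=1.0000 Bond=-154.2162
V0=57.0665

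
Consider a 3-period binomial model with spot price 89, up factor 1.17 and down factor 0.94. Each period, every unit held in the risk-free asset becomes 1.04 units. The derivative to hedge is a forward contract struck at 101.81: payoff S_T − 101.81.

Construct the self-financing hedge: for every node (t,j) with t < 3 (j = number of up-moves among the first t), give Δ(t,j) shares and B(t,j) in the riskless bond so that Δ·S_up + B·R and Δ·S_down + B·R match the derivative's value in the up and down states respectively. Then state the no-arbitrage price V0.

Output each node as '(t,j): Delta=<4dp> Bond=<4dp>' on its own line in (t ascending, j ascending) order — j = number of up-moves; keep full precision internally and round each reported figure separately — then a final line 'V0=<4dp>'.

Under the risk-neutral measure, an up-move has probability p* = (R−d)/(u−d) = 0.4348 and values discount at R = 1.04.
At expiry t=3: V(3,0)=-27.8880, V(3,1)=-9.8007, V(3,2)=12.7122, V(3,3)=40.7336
  t=2,j=0: stock 78.6404 → up 92.0093 (V=-9.8007), down 73.9220 (V=-27.8880). Price -19.2538; hedge Δ=1.0000, bond B=-97.8942.
  t=2,j=1: stock 97.8822 → up 114.5222 (V=12.7122), down 92.0093 (V=-9.8007). Price -0.0120; hedge Δ=1.0000, bond B=-97.8942.
  t=2,j=2: stock 121.8321 → up 142.5436 (V=40.7336), down 114.5222 (V=12.7122). Price 23.9379; hedge Δ=1.0000, bond B=-97.8942.
  t=1,j=0: stock 83.6600 → up 97.8822 (V=-0.0120), down 78.6404 (V=-19.2538). Price -10.4691; hedge Δ=1.0000, bond B=-94.1291.
  t=1,j=1: stock 104.1300 → up 121.8321 (V=23.9379), down 97.8822 (V=-0.0120). Price 10.0009; hedge Δ=1.0000, bond B=-94.1291.
  t=0,j=0: stock 89.0000 → up 104.1300 (V=10.0009), down 83.6600 (V=-10.4691). Price -1.5087; hedge Δ=1.0000, bond B=-90.5087.
Self-financing check: at every node Δ·S+B equals the discounted successor values.

(0,0): Delta=1.0000 Bond=-90.5087
(1,0): Delta=1.0000 Bond=-94.1291
(1,1): Delta=1.0000 Bond=-94.1291
(2,0): Delta=1.0000 Bond=-97.8942
(2,1): Delta=1.0000 Bond=-97.8942
(2,2): Delta=1.0000 Bond=-97.8942
V0=-1.5087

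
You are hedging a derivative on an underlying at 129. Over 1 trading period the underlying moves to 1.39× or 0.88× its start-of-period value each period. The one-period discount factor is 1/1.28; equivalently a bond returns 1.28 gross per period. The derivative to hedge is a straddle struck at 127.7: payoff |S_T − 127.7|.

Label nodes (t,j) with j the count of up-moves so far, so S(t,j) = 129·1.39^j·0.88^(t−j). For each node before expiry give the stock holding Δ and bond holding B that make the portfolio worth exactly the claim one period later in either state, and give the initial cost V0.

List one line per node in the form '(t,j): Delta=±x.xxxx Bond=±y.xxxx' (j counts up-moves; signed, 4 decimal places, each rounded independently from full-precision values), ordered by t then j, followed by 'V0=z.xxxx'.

(0,0): Delta=0.5689 Bond=-39.3790
V0=34.0132

Since d<R<u, set p* = (R−d)/(u−d) = 0.7843; price each node as the discounted p*-expectation of its children.
Payoff layer (t=1): V(1,0)=14.1800, V(1,1)=51.6100
  t=0,j=0: stock 129.0000 → up 179.3100 (V=51.6100), down 113.5200 (V=14.1800). Price 34.0132; hedge Δ=0.5689, bond B=-39.3790.
Check: Δ(0,0)·S0 + B(0,0) = 34.0132 = V0.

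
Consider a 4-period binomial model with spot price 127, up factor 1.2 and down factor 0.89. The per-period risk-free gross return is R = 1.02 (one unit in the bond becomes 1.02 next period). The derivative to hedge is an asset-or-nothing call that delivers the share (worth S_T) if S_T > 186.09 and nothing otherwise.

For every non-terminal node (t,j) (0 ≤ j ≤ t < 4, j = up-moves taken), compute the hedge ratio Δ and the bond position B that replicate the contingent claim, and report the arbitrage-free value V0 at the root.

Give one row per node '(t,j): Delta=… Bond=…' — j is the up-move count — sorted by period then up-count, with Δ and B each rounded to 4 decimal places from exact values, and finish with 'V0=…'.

Since d<R<u, set p* = (R−d)/(u−d) = 0.4194; price each node as the discounted p*-expectation of its children.
Terminal values V(4,·): V(4,0)=0.0000, V(4,1)=0.0000, V(4,2)=0.0000, V(4,3)=195.3158, V(4,4)=263.3472
(3,0): S=89.5311. Δ = (V_up−V_dn)/(S_up−S_dn) = (0.0000−0.0000)/(107.4373−79.6826) = 0.0000. V = [p*·0.0000 + (1−p*)·0.0000]/1.02 = 0.0000. B = V − Δ·S = 0.0000.
(3,1): S=120.7160. Δ = (V_up−V_dn)/(S_up−S_dn) = (0.0000−0.0000)/(144.8592−107.4373) = 0.0000. V = [p*·0.0000 + (1−p*)·0.0000]/1.02 = 0.0000. B = V − Δ·S = 0.0000.
(3,2): S=162.7632. Δ = (V_up−V_dn)/(S_up−S_dn) = (195.3158−0.0000)/(195.3158−144.8592) = 3.8710. V = [p*·195.3158 + (1−p*)·0.0000]/1.02 = 80.3006. B = V − Δ·S = -549.7505.
(3,3): S=219.4560. Δ = (V_up−V_dn)/(S_up−S_dn) = (263.3472−195.3158)/(263.3472−195.3158) = 1.0000. V = [p*·263.3472 + (1−p*)·195.3158]/1.02 = 219.4560. B = V − Δ·S = 0.0000.
(2,0): S=100.5967. Δ = (V_up−V_dn)/(S_up−S_dn) = (0.0000−0.0000)/(120.7160−89.5311) = 0.0000. V = [p*·0.0000 + (1−p*)·0.0000]/1.02 = 0.0000. B = V − Δ·S = 0.0000.
(2,1): S=135.6360. Δ = (V_up−V_dn)/(S_up−S_dn) = (80.3006−0.0000)/(162.7632−120.7160) = 1.9098. V = [p*·80.3006 + (1−p*)·0.0000]/1.02 = 33.0142. B = V − Δ·S = -226.0201.
(2,2): S=182.8800. Δ = (V_up−V_dn)/(S_up−S_dn) = (219.4560−80.3006)/(219.4560−162.7632) = 2.4546. V = [p*·219.4560 + (1−p*)·80.3006]/1.02 = 135.9374. B = V − Δ·S = -312.9509.
(1,0): S=113.0300. Δ = (V_up−V_dn)/(S_up−S_dn) = (33.0142−0.0000)/(135.6360−100.5967) = 0.9422. V = [p*·33.0142 + (1−p*)·0.0000]/1.02 = 13.5732. B = V − Δ·S = -92.9241.
(1,1): S=152.4000. Δ = (V_up−V_dn)/(S_up−S_dn) = (135.9374−33.0142)/(182.8800−135.6360) = 2.1785. V = [p*·135.9374 + (1−p*)·33.0142]/1.02 = 74.6819. B = V − Δ·S = -257.3284.
(0,0): S=127.0000. Δ = (V_up−V_dn)/(S_up−S_dn) = (74.6819−13.5732)/(152.4000−113.0300) = 1.5522. V = [p*·74.6819 + (1−p*)·13.5732]/1.02 = 38.4308. B = V − Δ·S = -158.6940.
Check: Δ(0,0)·S0 + B(0,0) = 38.4308 = V0.

(0,0): Delta=1.5522 Bond=-158.6940
(1,0): Delta=0.9422 Bond=-92.9241
(1,1): Delta=2.1785 Bond=-257.3284
(2,0): Delta=0.0000 Bond=0.0000
(2,1): Delta=1.9098 Bond=-226.0201
(2,2): Delta=2.4546 Bond=-312.9509
(3,0): Delta=0.0000 Bond=0.0000
(3,1): Delta=0.0000 Bond=0.0000
(3,2): Delta=3.8710 Bond=-549.7505
(3,3): Delta=1.0000 Bond=0.0000
V0=38.4308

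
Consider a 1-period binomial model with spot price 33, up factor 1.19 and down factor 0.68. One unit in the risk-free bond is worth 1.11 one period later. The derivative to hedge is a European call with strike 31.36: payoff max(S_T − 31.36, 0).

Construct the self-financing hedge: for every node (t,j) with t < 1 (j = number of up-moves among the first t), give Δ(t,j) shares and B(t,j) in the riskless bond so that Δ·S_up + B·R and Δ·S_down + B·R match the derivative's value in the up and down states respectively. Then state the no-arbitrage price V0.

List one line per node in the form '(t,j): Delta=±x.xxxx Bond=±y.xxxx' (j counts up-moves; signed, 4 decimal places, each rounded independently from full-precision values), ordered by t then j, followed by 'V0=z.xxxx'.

Under the risk-neutral measure, an up-move has probability p* = (R−d)/(u−d) = 0.8431 and values discount at R = 1.11.
At expiry t=1: V(1,0)=0.0000, V(1,1)=7.9100
  t=0,j=0: stock 33.0000 → up 39.2700 (V=7.9100), down 22.4400 (V=0.0000). Price 6.0083; hedge Δ=0.4700, bond B=-9.5015.
Check: Δ(0,0)·S0 + B(0,0) = 6.0083 = V0.

(0,0): Delta=0.4700 Bond=-9.5015
V0=6.0083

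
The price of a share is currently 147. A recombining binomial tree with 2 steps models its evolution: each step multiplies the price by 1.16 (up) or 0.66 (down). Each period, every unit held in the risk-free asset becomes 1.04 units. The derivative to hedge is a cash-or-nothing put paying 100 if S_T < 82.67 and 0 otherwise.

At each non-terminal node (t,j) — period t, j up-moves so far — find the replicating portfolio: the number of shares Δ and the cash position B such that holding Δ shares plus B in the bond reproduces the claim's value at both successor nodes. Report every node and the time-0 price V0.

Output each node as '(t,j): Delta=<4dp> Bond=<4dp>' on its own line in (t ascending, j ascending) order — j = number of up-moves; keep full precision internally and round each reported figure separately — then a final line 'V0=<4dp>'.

The replicating-portfolio and risk-neutral prices coincide; use p* = (1.04−0.66)/(1.16−0.66) = 0.7600 for the latter.
Payoff layer (t=2): V(2,0)=100.0000, V(2,1)=0.0000, V(2,2)=0.0000
(1,0): S=97.0200. Δ = (V_up−V_dn)/(S_up−S_dn) = (0.0000−100.0000)/(112.5432−64.0332) = -2.0614. V = [p*·0.0000 + (1−p*)·100.0000]/1.04 = 23.0769. B = V − Δ·S = 223.0769.
(1,1): S=170.5200. Δ = (V_up−V_dn)/(S_up−S_dn) = (0.0000−0.0000)/(197.8032−112.5432) = 0.0000. V = [p*·0.0000 + (1−p*)·0.0000]/1.04 = 0.0000. B = V − Δ·S = 0.0000.
(0,0): S=147.0000. Δ = (V_up−V_dn)/(S_up−S_dn) = (0.0000−23.0769)/(170.5200−97.0200) = -0.3140. V = [p*·0.0000 + (1−p*)·23.0769]/1.04 = 5.3254. B = V − Δ·S = 51.4793.
Self-financing check: at every node Δ·S+B equals the discounted successor values.

(0,0): Delta=-0.3140 Bond=51.4793
(1,0): Delta=-2.0614 Bond=223.0769
(1,1): Delta=0.0000 Bond=0.0000
V0=5.3254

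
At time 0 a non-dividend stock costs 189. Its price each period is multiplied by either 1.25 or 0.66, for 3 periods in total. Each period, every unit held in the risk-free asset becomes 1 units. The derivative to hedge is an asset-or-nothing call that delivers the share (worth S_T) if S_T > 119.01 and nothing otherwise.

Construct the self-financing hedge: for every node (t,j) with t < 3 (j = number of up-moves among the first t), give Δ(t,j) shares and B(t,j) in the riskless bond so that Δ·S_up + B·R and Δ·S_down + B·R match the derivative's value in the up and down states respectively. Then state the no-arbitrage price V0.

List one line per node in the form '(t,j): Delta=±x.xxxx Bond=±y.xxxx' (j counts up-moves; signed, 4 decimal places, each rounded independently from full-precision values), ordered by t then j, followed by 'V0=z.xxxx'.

(0,0): Delta=1.3725 Bond=-106.4787
(1,0): Delta=1.5261 Bond=-125.6448
(1,1): Delta=1.3128 Bond=-92.3859
(2,0): Delta=0.0000 Bond=0.0000
(2,1): Delta=2.1186 Bond=-218.0307
(2,2): Delta=1.0000 Bond=0.0000
V0=152.9225

No-arbitrage ⇒ martingale measure with p* = (R−d)/(u−d) = 0.5763.
Payoff layer (t=3): V(3,0)=0.0000, V(3,1)=0.0000, V(3,2)=194.9062, V(3,3)=369.1406
  t=2,j=0: stock 82.3284 → up 102.9105 (V=0.0000), down 54.3367 (V=0.0000). Price 0.0000; hedge Δ=0.0000, bond B=0.0000.
  t=2,j=1: stock 155.9250 → up 194.9062 (V=194.9062), down 102.9105 (V=0.0000). Price 112.3189; hedge Δ=2.1186, bond B=-218.0307.
  t=2,j=2: stock 295.3125 → up 369.1406 (V=369.1406), down 194.9062 (V=194.9062). Price 295.3125; hedge Δ=1.0000, bond B=0.0000.
  t=1,j=0: stock 124.7400 → up 155.9250 (V=112.3189), down 82.3284 (V=0.0000). Price 64.7261; hedge Δ=1.5261, bond B=-125.6448.
  t=1,j=1: stock 236.2500 → up 295.3125 (V=295.3125), down 155.9250 (V=112.3189). Price 217.7728; hedge Δ=1.3128, bond B=-92.3859.
  t=0,j=0: stock 189.0000 → up 236.2500 (V=217.7728), down 124.7400 (V=64.7261). Price 152.9225; hedge Δ=1.3725, bond B=-106.4787.
The time-0 hedge costs 152.9225, which is the no-arbitrage price.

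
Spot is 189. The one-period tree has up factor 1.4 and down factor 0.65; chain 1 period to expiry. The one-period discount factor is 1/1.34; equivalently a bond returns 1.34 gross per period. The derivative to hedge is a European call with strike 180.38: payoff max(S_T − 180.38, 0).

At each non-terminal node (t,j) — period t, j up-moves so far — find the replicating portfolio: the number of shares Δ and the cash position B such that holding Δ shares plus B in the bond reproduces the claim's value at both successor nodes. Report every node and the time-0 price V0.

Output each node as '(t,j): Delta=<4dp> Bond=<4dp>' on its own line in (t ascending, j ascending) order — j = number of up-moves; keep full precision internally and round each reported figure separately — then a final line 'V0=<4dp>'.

(0,0): Delta=0.5941 Bond=-54.4706
V0=57.8227

Risk-neutral probability p* = (R−d)/(u−d) = (1.34−0.65)/(1.4−0.65) = 0.9200.
Terminal values V(1,·): V(1,0)=0.0000, V(1,1)=84.2200
  t=0,j=0: stock 189.0000 → up 264.6000 (V=84.2200), down 122.8500 (V=0.0000). Price 57.8227; hedge Δ=0.5941, bond B=-54.4706.
Each (Δ,B) replicates both successor values, so the strategy is self-financing and V0 is arbitrage-free.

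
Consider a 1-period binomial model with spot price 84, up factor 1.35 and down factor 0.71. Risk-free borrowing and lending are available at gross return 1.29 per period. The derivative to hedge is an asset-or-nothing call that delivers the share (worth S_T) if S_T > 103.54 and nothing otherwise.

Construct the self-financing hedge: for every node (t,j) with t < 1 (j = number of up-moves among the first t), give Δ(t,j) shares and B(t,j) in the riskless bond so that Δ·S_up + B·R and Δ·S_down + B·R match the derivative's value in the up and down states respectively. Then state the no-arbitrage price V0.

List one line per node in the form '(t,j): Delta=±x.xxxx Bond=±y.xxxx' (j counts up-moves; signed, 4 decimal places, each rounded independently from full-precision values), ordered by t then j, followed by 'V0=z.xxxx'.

Under the risk-neutral measure, an up-move has probability p* = (R−d)/(u−d) = 0.9062 and values discount at R = 1.29.
At expiry t=1: V(1,0)=0.0000, V(1,1)=113.4000
(0,0): S=84.0000. Δ = (V_up−V_dn)/(S_up−S_dn) = (113.4000−0.0000)/(113.4000−59.6400) = 2.1094. V = [p*·113.4000 + (1−p*)·0.0000]/1.29 = 79.6657. B = V − Δ·S = -97.5218.
Each (Δ,B) replicates both successor values, so the strategy is self-financing and V0 is arbitrage-free.

(0,0): Delta=2.1094 Bond=-97.5218
V0=79.6657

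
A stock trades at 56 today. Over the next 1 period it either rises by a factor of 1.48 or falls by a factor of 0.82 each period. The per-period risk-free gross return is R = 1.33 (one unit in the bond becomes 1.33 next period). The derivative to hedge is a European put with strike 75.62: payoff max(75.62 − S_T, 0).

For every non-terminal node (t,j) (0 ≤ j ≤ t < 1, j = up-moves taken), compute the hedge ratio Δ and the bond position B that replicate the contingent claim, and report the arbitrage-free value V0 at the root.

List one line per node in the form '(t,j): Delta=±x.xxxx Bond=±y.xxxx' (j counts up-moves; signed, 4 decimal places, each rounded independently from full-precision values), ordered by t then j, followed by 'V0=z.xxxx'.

Since d<R<u, set p* = (R−d)/(u−d) = 0.7727; price each node as the discounted p*-expectation of its children.
Terminal values V(1,·): V(1,0)=29.7000, V(1,1)=0.0000
(0,0): S=56.0000. Δ = (V_up−V_dn)/(S_up−S_dn) = (0.0000−29.7000)/(82.8800−45.9200) = -0.8036. V = [p*·0.0000 + (1−p*)·29.7000]/1.33 = 5.0752. B = V − Δ·S = 50.0752.
Each (Δ,B) replicates both successor values, so the strategy is self-financing and V0 is arbitrage-free.

(0,0): Delta=-0.8036 Bond=50.0752
V0=5.0752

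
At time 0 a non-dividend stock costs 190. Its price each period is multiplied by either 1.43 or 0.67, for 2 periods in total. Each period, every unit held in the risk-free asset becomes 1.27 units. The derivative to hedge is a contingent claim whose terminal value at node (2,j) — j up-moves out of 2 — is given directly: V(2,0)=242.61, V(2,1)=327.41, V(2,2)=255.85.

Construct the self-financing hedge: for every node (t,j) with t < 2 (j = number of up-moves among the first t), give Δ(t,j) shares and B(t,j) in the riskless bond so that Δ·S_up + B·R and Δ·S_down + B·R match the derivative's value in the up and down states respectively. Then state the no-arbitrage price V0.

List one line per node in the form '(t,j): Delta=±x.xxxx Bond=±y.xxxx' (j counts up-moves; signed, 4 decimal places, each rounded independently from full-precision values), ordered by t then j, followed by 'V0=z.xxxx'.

Under the risk-neutral measure, an up-move has probability p* = (R−d)/(u−d) = 0.7895 and values discount at R = 1.27.
Terminal values V(2,·): V(2,0)=242.6100, V(2,1)=327.4100, V(2,2)=255.8500
  t=1,j=0: stock 127.3000 → up 182.0390 (V=327.4100), down 85.2910 (V=242.6100). Price 243.7460; hedge Δ=0.8765, bond B=132.1670.
  t=1,j=1: stock 271.7000 → up 388.5310 (V=255.8500), down 182.0390 (V=327.4100). Price 213.3191; hedge Δ=-0.3466, bond B=307.4770.
  t=0,j=0: stock 190.0000 → up 271.7000 (V=213.3191), down 127.3000 (V=243.7460). Price 173.0116; hedge Δ=-0.2107, bond B=213.0470.
Self-financing check: at every node Δ·S+B equals the discounted successor values.

(0,0): Delta=-0.2107 Bond=213.0470
(1,0): Delta=0.8765 Bond=132.1670
(1,1): Delta=-0.3466 Bond=307.4770
V0=173.0116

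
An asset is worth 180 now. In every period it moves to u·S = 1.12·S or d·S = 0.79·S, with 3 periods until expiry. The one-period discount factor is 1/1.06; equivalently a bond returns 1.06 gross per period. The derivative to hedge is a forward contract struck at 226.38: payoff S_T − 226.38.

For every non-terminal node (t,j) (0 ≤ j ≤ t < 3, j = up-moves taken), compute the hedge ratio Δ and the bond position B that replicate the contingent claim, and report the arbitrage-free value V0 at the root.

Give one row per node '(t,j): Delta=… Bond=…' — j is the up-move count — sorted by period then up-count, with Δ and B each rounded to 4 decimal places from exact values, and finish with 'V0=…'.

Since d<R<u, set p* = (R−d)/(u−d) = 0.8182; price each node as the discounted p*-expectation of its children.
At expiry t=3: V(3,0)=-137.6330, V(3,1)=-100.5614, V(3,2)=-48.0043, V(3,3)=26.5070
(2,0): S=112.3380. Δ = (V_up−V_dn)/(S_up−S_dn) = (-100.5614−-137.6330)/(125.8186−88.7470) = 1.0000. V = [p*·-100.5614 + (1−p*)·-137.6330]/1.06 = -101.2280. B = V − Δ·S = -213.5660.
(2,1): S=159.2640. Δ = (V_up−V_dn)/(S_up−S_dn) = (-48.0043−-100.5614)/(178.3757−125.8186) = 1.0000. V = [p*·-48.0043 + (1−p*)·-100.5614]/1.06 = -54.3020. B = V − Δ·S = -213.5660.
(2,2): S=225.7920. Δ = (V_up−V_dn)/(S_up−S_dn) = (26.5070−-48.0043)/(252.8870−178.3757) = 1.0000. V = [p*·26.5070 + (1−p*)·-48.0043]/1.06 = 12.2260. B = V − Δ·S = -213.5660.
(1,0): S=142.2000. Δ = (V_up−V_dn)/(S_up−S_dn) = (-54.3020−-101.2280)/(159.2640−112.3380) = 1.0000. V = [p*·-54.3020 + (1−p*)·-101.2280]/1.06 = -59.2774. B = V − Δ·S = -201.4774.
(1,1): S=201.6000. Δ = (V_up−V_dn)/(S_up−S_dn) = (12.2260−-54.3020)/(225.7920−159.2640) = 1.0000. V = [p*·12.2260 + (1−p*)·-54.3020]/1.06 = 0.1226. B = V − Δ·S = -201.4774.
(0,0): S=180.0000. Δ = (V_up−V_dn)/(S_up−S_dn) = (0.1226−-59.2774)/(201.6000−142.2000) = 1.0000. V = [p*·0.1226 + (1−p*)·-59.2774]/1.06 = -10.0730. B = V − Δ·S = -190.0730.
The time-0 hedge costs -10.0730, which is the no-arbitrage price.

(0,0): Delta=1.0000 Bond=-190.0730
(1,0): Delta=1.0000 Bond=-201.4774
(1,1): Delta=1.0000 Bond=-201.4774
(2,0): Delta=1.0000 Bond=-213.5660
(2,1): Delta=1.0000 Bond=-213.5660
(2,2): Delta=1.0000 Bond=-213.5660
V0=-10.0730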